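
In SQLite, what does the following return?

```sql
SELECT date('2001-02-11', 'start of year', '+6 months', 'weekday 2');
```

`start of year` rewinds 2001-02-11 to 2001-01-01.
Adding +6 months to 2001-01-01 gives 2001-07-01.
`weekday 2` advances to the next Tuesday; 2001-07-01 is a Sunday, so it moves forward to 2001-07-03.

2001-07-03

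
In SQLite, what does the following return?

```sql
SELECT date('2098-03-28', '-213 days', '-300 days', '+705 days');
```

Applying '-213 days' to 2098-03-28: counting 213 days back gives 2097-08-27.
Applying '-300 days' to 2097-08-27: counting 300 days back gives 2096-10-31.
Applying '+705 days' to 2096-10-31: counting 705 days forward gives 2098-10-06.

2098-10-06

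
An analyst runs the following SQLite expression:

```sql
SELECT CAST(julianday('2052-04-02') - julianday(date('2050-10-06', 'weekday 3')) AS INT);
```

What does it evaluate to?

538

`weekday 3` advances to the next Wednesday; 2050-10-06 is a Thursday, so it moves forward to 2050-10-12.
19 days remain in October 2050 after the 12th (31 − 12).
Full months from November 2050 through March 2052 contribute their day counts.
Then 2 days into April 2052.
Total: 19 + 30 + 31 + 31 + 28 + 31 + 30 + 31 + 30 + 31 + 31 + 30 + 31 + 30 + 31 + 31 + 29 + 31 + 2 = 538.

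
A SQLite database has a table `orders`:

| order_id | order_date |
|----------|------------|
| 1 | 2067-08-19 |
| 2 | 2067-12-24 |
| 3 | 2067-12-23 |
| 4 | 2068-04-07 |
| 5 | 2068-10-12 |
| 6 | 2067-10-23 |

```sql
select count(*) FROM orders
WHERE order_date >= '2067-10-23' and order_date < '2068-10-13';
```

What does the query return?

Rows in [2067-10-23, 2068-10-13): 2067-12-24, 2067-12-23, 2068-04-07, 2068-10-12, 2067-10-23 → 5 rows.

5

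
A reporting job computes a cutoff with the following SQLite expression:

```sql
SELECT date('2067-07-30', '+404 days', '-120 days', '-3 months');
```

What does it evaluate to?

Applying '+404 days' to 2067-07-30: counting 404 days forward gives 2068-09-06.
Applying '-120 days' to 2068-09-06: counting 120 days back gives 2068-05-09.
Adding -3 months to 2068-05-09 gives 2068-02-09.

2068-02-09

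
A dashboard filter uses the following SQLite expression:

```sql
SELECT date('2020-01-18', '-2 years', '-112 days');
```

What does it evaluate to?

2017-09-28

Adding -2 years to 2020-01-18 gives 2018-01-18.
Applying '-112 days' to 2018-01-18: counting 112 days back gives 2017-09-28.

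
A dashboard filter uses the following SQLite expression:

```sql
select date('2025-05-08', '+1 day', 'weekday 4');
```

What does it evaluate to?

2025-05-15

Advancing 1 more day within May lands on 2025-05-09.
`weekday 4` advances to the next Thursday; 2025-05-09 is a Friday, so it moves forward to 2025-05-15.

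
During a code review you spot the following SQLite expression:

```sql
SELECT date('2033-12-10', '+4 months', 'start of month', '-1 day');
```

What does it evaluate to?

Adding +4 months to 2033-12-10 gives 2034-04-10.
`start of month` rewinds 2034-04-10 to 2034-04-01.
Going back 1 day from 2034-04-01 reaches 2034-03-31 (last day of March, 31 days).

2034-03-31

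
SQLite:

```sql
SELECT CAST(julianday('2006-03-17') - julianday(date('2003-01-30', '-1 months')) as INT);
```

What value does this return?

1173

Adding -1 month to 2003-01-30 gives 2002-12-30.
1 day remains in December 2002 after the 30th (31 − 30).
Full months from January 2003 through February 2006 contribute their day counts.
Then 17 days into March 2006.
Total: 1 + 31 + 28 + 31 + 30 + 31 + 30 + 31 + 31 + 30 + 31 + 30 + 31 + 31 + 29 + 31 + 30 + 31 + 30 + 31 + 31 + 30 + 31 + 30 + 31 + 31 + 28 + 31 + 30 + 31 + 30 + 31 + 31 + 30 + 31 + 30 + 31 + 31 + 28 + 17 = 1173.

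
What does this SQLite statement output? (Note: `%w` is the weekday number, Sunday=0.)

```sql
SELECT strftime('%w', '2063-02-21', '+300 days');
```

2

First apply '+300 days': 2063-02-21 → 2063-12-18.
2063-12-18 is a Tuesday; with Sunday=0 that is 2.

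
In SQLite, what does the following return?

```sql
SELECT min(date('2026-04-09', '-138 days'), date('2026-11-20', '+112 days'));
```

2025-11-22

date('2026-04-09', '-138 days') → 2025-11-22.
date('2026-11-20', '+112 days') → 2027-03-12.
Earlier of the two is 2025-11-22.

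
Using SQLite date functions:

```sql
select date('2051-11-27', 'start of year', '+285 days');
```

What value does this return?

2051-10-13

`start of year` rewinds 2051-11-27 to 2051-01-01.
Applying '+285 days' to 2051-01-01: counting 285 days forward gives 2051-10-13.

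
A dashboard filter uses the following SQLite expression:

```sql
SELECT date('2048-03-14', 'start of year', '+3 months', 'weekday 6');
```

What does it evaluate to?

`start of year` rewinds 2048-03-14 to 2048-01-01.
Adding +3 months to 2048-01-01 gives 2048-04-01.
`weekday 6` advances to the next Saturday; 2048-04-01 is a Wednesday, so it moves forward to 2048-04-04.

2048-04-04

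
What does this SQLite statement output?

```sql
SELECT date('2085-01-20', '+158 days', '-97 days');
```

2085-03-22

Applying '+158 days' to 2085-01-20: counting 158 days forward gives 2085-06-27.
Applying '-97 days' to 2085-06-27: counting 97 days back gives 2085-03-22.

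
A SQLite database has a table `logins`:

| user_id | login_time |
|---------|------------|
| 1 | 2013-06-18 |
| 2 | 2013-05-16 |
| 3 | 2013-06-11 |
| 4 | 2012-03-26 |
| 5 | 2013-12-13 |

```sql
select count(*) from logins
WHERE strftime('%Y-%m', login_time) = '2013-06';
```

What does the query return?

Rows with year-month 2013-06: 2013-06-18, 2013-06-11 → 2.

2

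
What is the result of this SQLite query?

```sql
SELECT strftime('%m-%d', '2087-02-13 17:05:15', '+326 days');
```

First apply '+326 days': 2087-02-13 17:05:15 → 2088-01-05 17:05:15.
`%m-%d` extracts the month-day: 01-05.

01-05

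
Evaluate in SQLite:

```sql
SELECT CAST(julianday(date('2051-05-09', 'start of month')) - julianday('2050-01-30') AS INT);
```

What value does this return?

456

`start of month` rewinds 2051-05-09 to 2051-05-01.
1 day remains in January 2050 after the 30th (31 − 30).
Full months from February 2050 through April 2051 contribute their day counts.
Then 1 day into May 2051.
Total: 1 + 28 + 31 + 30 + 31 + 30 + 31 + 31 + 30 + 31 + 30 + 31 + 31 + 28 + 31 + 30 + 1 = 456.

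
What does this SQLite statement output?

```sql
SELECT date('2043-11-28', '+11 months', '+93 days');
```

2045-01-29

Adding +11 months to 2043-11-28 gives 2044-10-28.
Applying '+93 days' to 2044-10-28: counting 93 days forward gives 2045-01-29.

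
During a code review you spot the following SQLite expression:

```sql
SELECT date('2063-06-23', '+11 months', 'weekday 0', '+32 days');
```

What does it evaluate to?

Adding +11 months to 2063-06-23 gives 2064-05-23.
`weekday 0` advances to the next Sunday; 2064-05-23 is a Friday, so it moves forward to 2064-05-25.
May 2064 has 31 days; 6 remain after the 25th, so 7 days reach 2064-06-01.
Advancing 25 more days within June lands on 2064-06-26.

2064-06-26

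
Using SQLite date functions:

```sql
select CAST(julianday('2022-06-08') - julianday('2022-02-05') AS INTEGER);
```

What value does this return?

123

23 days remain in February 2022 after the 5th (28 − 5).
March 2022: 31 days.
April 2022: 30 days.
May 2022: 31 days.
Then 8 days into June 2022.
Total: 23 + 31 + 30 + 31 + 8 = 123.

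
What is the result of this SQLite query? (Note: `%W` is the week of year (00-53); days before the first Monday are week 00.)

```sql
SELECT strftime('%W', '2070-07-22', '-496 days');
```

First apply '-496 days': 2070-07-22 → 2069-03-13.
2069-03-13 is a Wednesday. SQLite's %W counts Mondays since the year started; the result is 10.

10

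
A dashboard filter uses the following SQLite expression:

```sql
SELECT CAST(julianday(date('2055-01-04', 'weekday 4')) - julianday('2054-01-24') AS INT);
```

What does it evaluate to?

`weekday 4` advances to the next Thursday; 2055-01-04 is a Monday, so it moves forward to 2055-01-07.
7 days remain in January 2054 after the 24th (31 − 24).
Full months from February 2054 through December 2054 contribute their day counts.
Then 7 days into January 2055.
Total: 7 + 28 + 31 + 30 + 31 + 30 + 31 + 31 + 30 + 31 + 30 + 31 + 7 = 348.

348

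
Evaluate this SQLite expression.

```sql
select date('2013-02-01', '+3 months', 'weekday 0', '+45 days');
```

2013-06-19

Adding +3 months to 2013-02-01 gives 2013-05-01.
`weekday 0` advances to the next Sunday; 2013-05-01 is a Wednesday, so it moves forward to 2013-05-05.
Applying '+45 days' to 2013-05-05: counting 45 days forward gives 2013-06-19.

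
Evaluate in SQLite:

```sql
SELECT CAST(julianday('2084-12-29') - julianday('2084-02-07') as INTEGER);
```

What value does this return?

326

22 days remain in February 2084 after the 7th (29 − 7).
Full months from March 2084 through November 2084 contribute their day counts.
Then 29 days into December 2084.
Total: 22 + 31 + 30 + 31 + 30 + 31 + 31 + 30 + 31 + 30 + 29 = 326.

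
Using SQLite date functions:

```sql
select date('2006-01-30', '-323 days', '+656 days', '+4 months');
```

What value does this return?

2007-04-29

Applying '-323 days' to 2006-01-30: counting 323 days back gives 2005-03-13.
Applying '+656 days' to 2005-03-13: counting 656 days forward gives 2006-12-29.
Adding +4 months to 2006-12-29 gives 2007-04-29.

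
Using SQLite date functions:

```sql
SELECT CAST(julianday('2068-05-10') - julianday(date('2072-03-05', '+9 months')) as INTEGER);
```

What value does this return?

Adding +9 months to 2072-03-05 gives 2072-12-05.
21 days remain in May 2068 after the 10th (31 − 10).
Full months from June 2068 through November 2072 contribute their day counts.
Then 5 days into December 2072.
Total: 21 + 30 + 31 + 31 + 30 + 31 + 30 + 31 + 31 + 28 + 31 + 30 + 31 + 30 + 31 + 31 + 30 + 31 + 30 + 31 + 31 + 28 + 31 + 30 + 31 + 30 + 31 + 31 + 30 + 31 + 30 + 31 + 31 + 28 + 31 + 30 + 31 + 30 + 31 + 31 + 30 + 31 + 30 + 31 + 31 + 29 + 31 + 30 + 31 + 30 + 31 + 31 + 30 + 31 + 30 + 5 = 1670.
The subtraction is earlier − later, so the result is −1670 → -1670.

-1670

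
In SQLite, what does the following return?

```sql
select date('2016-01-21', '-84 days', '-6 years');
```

Applying '-84 days' to 2016-01-21: counting 84 days back gives 2015-10-29.
Adding -6 years to 2015-10-29 gives 2009-10-29.

2009-10-29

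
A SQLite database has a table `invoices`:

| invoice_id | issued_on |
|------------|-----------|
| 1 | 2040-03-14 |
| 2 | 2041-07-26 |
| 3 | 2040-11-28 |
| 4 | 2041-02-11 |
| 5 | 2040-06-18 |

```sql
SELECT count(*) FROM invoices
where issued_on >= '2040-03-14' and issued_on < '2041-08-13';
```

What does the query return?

Rows in [2040-03-14, 2041-08-13): 2040-03-14, 2041-07-26, 2040-11-28, 2041-02-11, 2040-06-18 → 5 rows.

5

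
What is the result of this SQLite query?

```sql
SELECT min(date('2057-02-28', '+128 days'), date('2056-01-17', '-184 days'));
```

date('2057-02-28', '+128 days') → 2057-07-06.
date('2056-01-17', '-184 days') → 2055-07-17.
Earlier of the two is 2055-07-17.

2055-07-17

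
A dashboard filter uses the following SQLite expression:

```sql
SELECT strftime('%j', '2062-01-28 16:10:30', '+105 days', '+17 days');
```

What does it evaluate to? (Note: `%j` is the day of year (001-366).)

First apply '+105 days', '+17 days': 2062-01-28 16:10:30 → 2062-05-30 16:10:30.
Day-of-year for 2062-05-30: days since 2062-01-01 inclusive = 150, zero-padded to 150.

150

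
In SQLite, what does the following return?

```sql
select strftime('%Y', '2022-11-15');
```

2022

`%Y` extracts the 4-digit year: 2022.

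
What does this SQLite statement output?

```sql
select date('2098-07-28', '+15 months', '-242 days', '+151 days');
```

2099-07-29

Adding +15 months to 2098-07-28 gives 2099-10-28.
Applying '-242 days' to 2099-10-28: counting 242 days back gives 2099-02-28.
Applying '+151 days' to 2099-02-28: counting 151 days forward gives 2099-07-29.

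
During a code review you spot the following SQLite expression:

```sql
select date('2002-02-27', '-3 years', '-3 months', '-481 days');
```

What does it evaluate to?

Adding -3 years to 2002-02-27 gives 1999-02-27.
Adding -3 months to 1999-02-27 gives 1998-11-27.
Applying '-481 days' to 1998-11-27: counting 481 days back gives 1997-08-03.

1997-08-03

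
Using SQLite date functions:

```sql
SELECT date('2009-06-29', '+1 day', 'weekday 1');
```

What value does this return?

2009-07-06

Advancing 1 more day within June lands on 2009-06-30.
`weekday 1` advances to the next Monday; 2009-06-30 is a Tuesday, so it moves forward to 2009-07-06.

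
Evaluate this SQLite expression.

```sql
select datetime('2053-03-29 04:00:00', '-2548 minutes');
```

2053-03-27 09:32:00

2548 minutes = 42h 28m; -2548 minutes from 2053-03-29 04:00:00 is 2053-03-27 09:32:00 (crosses midnight).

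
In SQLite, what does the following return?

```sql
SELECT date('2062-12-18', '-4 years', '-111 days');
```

2058-08-29

Adding -4 years to 2062-12-18 gives 2058-12-18.
Applying '-111 days' to 2058-12-18: counting 111 days back gives 2058-08-29.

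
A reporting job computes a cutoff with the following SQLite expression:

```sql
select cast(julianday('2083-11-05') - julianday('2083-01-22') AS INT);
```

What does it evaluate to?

287

9 days remain in January 2083 after the 22nd (31 − 22).
Full months from February 2083 through October 2083 contribute their day counts.
Then 5 days into November 2083.
Total: 9 + 28 + 31 + 30 + 31 + 30 + 31 + 31 + 30 + 31 + 5 = 287.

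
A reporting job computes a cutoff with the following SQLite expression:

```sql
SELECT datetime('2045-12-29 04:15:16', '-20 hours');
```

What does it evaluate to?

-20 hours from 2045-12-29 04:15:16 is 2045-12-28 08:15:16 (crosses midnight).

2045-12-28 08:15:16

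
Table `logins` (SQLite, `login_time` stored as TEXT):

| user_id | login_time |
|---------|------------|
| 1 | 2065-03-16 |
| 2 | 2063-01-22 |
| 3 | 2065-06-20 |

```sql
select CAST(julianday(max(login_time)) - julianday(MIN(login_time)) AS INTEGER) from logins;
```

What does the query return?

880

MIN = 2063-01-22, MAX = 2065-06-20.
9 days remain in January 2063 after the 22nd (31 − 22).
Full months from February 2063 through May 2065 contribute their day counts.
Then 20 days into June 2065.
Total: 9 + 28 + 31 + 30 + 31 + 30 + 31 + 31 + 30 + 31 + 30 + 31 + 31 + 29 + 31 + 30 + 31 + 30 + 31 + 31 + 30 + 31 + 30 + 31 + 31 + 28 + 31 + 30 + 31 + 20 = 880.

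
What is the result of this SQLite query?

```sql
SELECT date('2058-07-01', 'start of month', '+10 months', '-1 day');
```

`start of month` rewinds 2058-07-01 to 2058-07-01.
Adding +10 months to 2058-07-01 gives 2059-05-01.
Going back 1 day from 2059-05-01 reaches 2059-04-30 (last day of April, 30 days).

2059-04-30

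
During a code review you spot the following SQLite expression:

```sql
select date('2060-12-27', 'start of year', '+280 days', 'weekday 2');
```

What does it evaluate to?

`start of year` rewinds 2060-12-27 to 2060-01-01.
Applying '+280 days' to 2060-01-01: counting 280 days forward gives 2060-10-07.
`weekday 2` advances to the next Tuesday; 2060-10-07 is a Thursday, so it moves forward to 2060-10-12.

2060-10-12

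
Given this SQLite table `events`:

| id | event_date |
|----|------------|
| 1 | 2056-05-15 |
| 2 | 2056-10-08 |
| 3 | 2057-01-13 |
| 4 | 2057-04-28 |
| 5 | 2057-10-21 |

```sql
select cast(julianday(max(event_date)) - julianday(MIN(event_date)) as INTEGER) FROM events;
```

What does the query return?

524

MIN = 2056-05-15, MAX = 2057-10-21.
16 days remain in May 2056 after the 15th (31 − 15).
Full months from June 2056 through September 2057 contribute their day counts.
Then 21 days into October 2057.
Total: 16 + 30 + 31 + 31 + 30 + 31 + 30 + 31 + 31 + 28 + 31 + 30 + 31 + 30 + 31 + 31 + 30 + 21 = 524.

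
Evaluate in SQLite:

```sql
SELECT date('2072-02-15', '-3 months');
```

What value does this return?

Adding -3 months to 2072-02-15 gives 2071-11-15.

2071-11-15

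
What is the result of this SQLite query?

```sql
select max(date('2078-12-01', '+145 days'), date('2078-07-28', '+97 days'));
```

date('2078-12-01', '+145 days') → 2079-04-25.
date('2078-07-28', '+97 days') → 2078-11-02.
Later of the two is 2079-04-25.

2079-04-25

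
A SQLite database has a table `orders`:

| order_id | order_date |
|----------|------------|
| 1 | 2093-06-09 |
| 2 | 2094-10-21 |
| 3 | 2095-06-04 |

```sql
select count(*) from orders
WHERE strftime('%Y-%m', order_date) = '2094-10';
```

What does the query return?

Rows with year-month 2094-10: 2094-10-21 → 1.

1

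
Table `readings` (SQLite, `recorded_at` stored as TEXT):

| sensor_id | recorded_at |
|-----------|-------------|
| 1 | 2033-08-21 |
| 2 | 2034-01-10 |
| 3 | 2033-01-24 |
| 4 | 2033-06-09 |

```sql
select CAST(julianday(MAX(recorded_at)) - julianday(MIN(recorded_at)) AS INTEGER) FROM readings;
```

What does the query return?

351

MIN = 2033-01-24, MAX = 2034-01-10.
7 days remain in January 2033 after the 24th (31 − 24).
Full months from February 2033 through December 2033 contribute their day counts.
Then 10 days into January 2034.
Total: 7 + 28 + 31 + 30 + 31 + 30 + 31 + 31 + 30 + 31 + 30 + 31 + 10 = 351.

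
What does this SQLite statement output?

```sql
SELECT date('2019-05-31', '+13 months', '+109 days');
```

2020-10-18

Adding +13 months to 2019-05-31 targets 2020-06-31. June 2020 has only 30 days, so SQLite normalizes the 1-day overflow forward to 2020-07-01.
Applying '+109 days' to 2020-07-01: counting 109 days forward gives 2020-10-18.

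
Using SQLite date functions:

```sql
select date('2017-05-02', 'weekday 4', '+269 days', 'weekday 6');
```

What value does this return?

`weekday 4` advances to the next Thursday; 2017-05-02 is a Tuesday, so it moves forward to 2017-05-04.
Applying '+269 days' to 2017-05-04: counting 269 days forward gives 2018-01-28.
`weekday 6` advances to the next Saturday; 2018-01-28 is a Sunday, so it moves forward to 2018-02-03.

2018-02-03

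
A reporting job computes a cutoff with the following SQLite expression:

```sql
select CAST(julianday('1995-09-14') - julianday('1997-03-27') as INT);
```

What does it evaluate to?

-560

16 days remain in September 1995 after the 14th (30 − 14).
Full months from October 1995 through February 1997 contribute their day counts.
Then 27 days into March 1997.
Total: 16 + 31 + 30 + 31 + 31 + 29 + 31 + 30 + 31 + 30 + 31 + 31 + 30 + 31 + 30 + 31 + 31 + 28 + 27 = 560.
The subtraction is earlier − later, so the result is −560 → -560.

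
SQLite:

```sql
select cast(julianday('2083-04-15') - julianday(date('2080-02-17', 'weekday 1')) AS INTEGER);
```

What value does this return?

1151

`weekday 1` advances to the next Monday; 2080-02-17 is a Saturday, so it moves forward to 2080-02-19.
10 days remain in February 2080 after the 19th (29 − 19).
Full months from March 2080 through March 2083 contribute their day counts.
Then 15 days into April 2083.
Total: 10 + 31 + 30 + 31 + 30 + 31 + 31 + 30 + 31 + 30 + 31 + 31 + 28 + 31 + 30 + 31 + 30 + 31 + 31 + 30 + 31 + 30 + 31 + 31 + 28 + 31 + 30 + 31 + 30 + 31 + 31 + 30 + 31 + 30 + 31 + 31 + 28 + 31 + 15 = 1151.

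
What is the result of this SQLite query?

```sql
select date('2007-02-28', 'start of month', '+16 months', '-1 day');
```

`start of month` rewinds 2007-02-28 to 2007-02-01.
Adding +16 months to 2007-02-01 gives 2008-06-01.
Going back 1 day from 2008-06-01 reaches 2008-05-31 (last day of May, 31 days).

2008-05-31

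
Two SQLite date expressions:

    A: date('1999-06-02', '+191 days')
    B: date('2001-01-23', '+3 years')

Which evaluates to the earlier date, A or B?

A = 1999-12-10.
B = 2004-01-23.
A is earlier.

A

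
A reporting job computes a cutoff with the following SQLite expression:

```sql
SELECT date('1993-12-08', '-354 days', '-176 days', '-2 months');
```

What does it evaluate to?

1992-04-26

Applying '-354 days' to 1993-12-08: counting 354 days back gives 1992-12-19.
Applying '-176 days' to 1992-12-19: counting 176 days back gives 1992-06-26.
Adding -2 months to 1992-06-26 gives 1992-04-26.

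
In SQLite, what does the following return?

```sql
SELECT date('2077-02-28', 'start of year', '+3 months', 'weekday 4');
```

`start of year` rewinds 2077-02-28 to 2077-01-01.
Adding +3 months to 2077-01-01 gives 2077-04-01.
`weekday 4` advances to the next Thursday; 2077-04-01 is already a Thursday, so it stays at 2077-04-01.

2077-04-01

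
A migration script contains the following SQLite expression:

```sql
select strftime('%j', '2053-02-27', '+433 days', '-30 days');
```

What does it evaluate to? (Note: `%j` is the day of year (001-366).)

096

First apply '+433 days', '-30 days': 2053-02-27 → 2054-04-06.
Day-of-year for 2054-04-06: days since 2054-01-01 inclusive = 96, zero-padded to 096.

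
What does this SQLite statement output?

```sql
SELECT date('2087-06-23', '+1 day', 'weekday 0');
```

2087-06-29

Advancing 1 more day within June lands on 2087-06-24.
`weekday 0` advances to the next Sunday; 2087-06-24 is a Tuesday, so it moves forward to 2087-06-29.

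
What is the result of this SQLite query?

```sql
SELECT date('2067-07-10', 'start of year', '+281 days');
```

`start of year` rewinds 2067-07-10 to 2067-01-01.
Applying '+281 days' to 2067-01-01: counting 281 days forward gives 2067-10-09.

2067-10-09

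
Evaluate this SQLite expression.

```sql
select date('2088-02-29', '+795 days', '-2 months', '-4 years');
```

2086-03-04

Applying '+795 days' to 2088-02-29: counting 795 days forward gives 2090-05-04.
Adding -2 months to 2090-05-04 gives 2090-03-04.
Adding -4 years to 2090-03-04 gives 2086-03-04.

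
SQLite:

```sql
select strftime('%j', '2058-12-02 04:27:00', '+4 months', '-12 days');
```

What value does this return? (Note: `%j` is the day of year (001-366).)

First apply '+4 months', '-12 days': 2058-12-02 04:27:00 → 2059-03-21 04:27:00.
Day-of-year for 2059-03-21: days since 2059-01-01 inclusive = 80, zero-padded to 080.

080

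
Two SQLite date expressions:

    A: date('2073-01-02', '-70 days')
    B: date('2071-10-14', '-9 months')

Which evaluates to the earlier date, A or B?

B

A = 2072-10-24.
B = 2071-01-14.
B is earlier.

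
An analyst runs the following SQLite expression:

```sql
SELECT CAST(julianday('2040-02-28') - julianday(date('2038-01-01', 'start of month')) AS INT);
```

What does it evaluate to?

`start of month` rewinds 2038-01-01 to 2038-01-01.
30 days remain in January 2038 after the 1st (31 − 1).
Full months from February 2038 through January 2040 contribute their day counts.
Then 28 days into February 2040.
Total: 30 + 28 + 31 + 30 + 31 + 30 + 31 + 31 + 30 + 31 + 30 + 31 + 31 + 28 + 31 + 30 + 31 + 30 + 31 + 31 + 30 + 31 + 30 + 31 + 31 + 28 = 788.

788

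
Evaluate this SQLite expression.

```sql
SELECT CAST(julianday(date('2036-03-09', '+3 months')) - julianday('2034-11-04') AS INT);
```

Adding +3 months to 2036-03-09 gives 2036-06-09.
26 days remain in November 2034 after the 4th (30 − 4).
Full months from December 2034 through May 2036 contribute their day counts.
Then 9 days into June 2036.
Total: 26 + 31 + 31 + 28 + 31 + 30 + 31 + 30 + 31 + 31 + 30 + 31 + 30 + 31 + 31 + 29 + 31 + 30 + 31 + 9 = 583.

583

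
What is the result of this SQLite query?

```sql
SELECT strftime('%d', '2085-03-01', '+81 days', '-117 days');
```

First apply '+81 days', '-117 days': 2085-03-01 → 2085-01-24.
`%d` extracts the 2-digit day of month: 24.

24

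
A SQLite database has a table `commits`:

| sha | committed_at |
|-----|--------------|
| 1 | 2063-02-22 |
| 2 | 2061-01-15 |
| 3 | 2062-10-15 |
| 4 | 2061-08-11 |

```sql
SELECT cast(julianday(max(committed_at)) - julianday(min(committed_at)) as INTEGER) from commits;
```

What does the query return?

MIN = 2061-01-15, MAX = 2063-02-22.
16 days remain in January 2061 after the 15th (31 − 15).
Full months from February 2061 through January 2063 contribute their day counts.
Then 22 days into February 2063.
Total: 16 + 28 + 31 + 30 + 31 + 30 + 31 + 31 + 30 + 31 + 30 + 31 + 31 + 28 + 31 + 30 + 31 + 30 + 31 + 31 + 30 + 31 + 30 + 31 + 31 + 22 = 768.

768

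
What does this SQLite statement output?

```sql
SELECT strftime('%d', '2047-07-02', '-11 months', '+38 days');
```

09

First apply '-11 months', '+38 days': 2047-07-02 → 2046-09-09.
`%d` extracts the 2-digit day of month: 09.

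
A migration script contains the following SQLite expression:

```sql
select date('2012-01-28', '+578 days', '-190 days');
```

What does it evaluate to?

2013-02-19

Applying '+578 days' to 2012-01-28: counting 578 days forward gives 2013-08-28.
Applying '-190 days' to 2013-08-28: counting 190 days back gives 2013-02-19.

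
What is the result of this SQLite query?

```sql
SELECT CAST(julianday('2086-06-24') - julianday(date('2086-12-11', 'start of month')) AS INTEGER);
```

`start of month` rewinds 2086-12-11 to 2086-12-01.
6 days remain in June 2086 after the 24th (30 − 24).
July 2086: 31 days.
August 2086: 31 days.
September 2086: 30 days.
October 2086: 31 days.
November 2086: 30 days.
Then 1 day into December 2086.
Total: 6 + 31 + 31 + 30 + 31 + 30 + 1 = 160.
The subtraction is earlier − later, so the result is −160 → -160.

-160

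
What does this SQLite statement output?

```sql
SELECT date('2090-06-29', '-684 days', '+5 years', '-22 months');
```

Applying '-684 days' to 2090-06-29: counting 684 days back gives 2088-08-14.
Adding +5 years to 2088-08-14 gives 2093-08-14.
Adding -22 months to 2093-08-14 gives 2091-10-14.

2091-10-14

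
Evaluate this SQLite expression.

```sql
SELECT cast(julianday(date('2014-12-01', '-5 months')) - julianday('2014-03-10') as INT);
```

113

Adding -5 months to 2014-12-01 gives 2014-07-01.
21 days remain in March 2014 after the 10th (31 − 10).
April 2014: 30 days.
May 2014: 31 days.
June 2014: 30 days.
Then 1 day into July 2014.
Total: 21 + 30 + 31 + 30 + 1 = 113.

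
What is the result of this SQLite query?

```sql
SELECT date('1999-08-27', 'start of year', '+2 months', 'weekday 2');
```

`start of year` rewinds 1999-08-27 to 1999-01-01.
Adding +2 months to 1999-01-01 gives 1999-03-01.
`weekday 2` advances to the next Tuesday; 1999-03-01 is a Monday, so it moves forward to 1999-03-02.

1999-03-02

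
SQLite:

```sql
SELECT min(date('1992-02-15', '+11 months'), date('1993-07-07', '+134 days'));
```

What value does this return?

date('1992-02-15', '+11 months') → 1993-01-15.
date('1993-07-07', '+134 days') → 1993-11-18.
Earlier of the two is 1993-01-15.

1993-01-15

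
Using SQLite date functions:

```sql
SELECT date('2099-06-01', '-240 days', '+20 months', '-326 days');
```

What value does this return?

2099-07-13

Applying '-240 days' to 2099-06-01: counting 240 days back gives 2098-10-04.
Adding +20 months to 2098-10-04 gives 2100-06-04.
Applying '-326 days' to 2100-06-04: counting 326 days back gives 2099-07-13.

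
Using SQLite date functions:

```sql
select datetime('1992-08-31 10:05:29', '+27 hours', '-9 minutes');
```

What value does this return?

+27 hours from 1992-08-31 10:05:29 is 1992-09-01 13:05:29 (crosses midnight).
-9 minutes from 1992-09-01 13:05:29 is 1992-09-01 12:56:29.

1992-09-01 12:56:29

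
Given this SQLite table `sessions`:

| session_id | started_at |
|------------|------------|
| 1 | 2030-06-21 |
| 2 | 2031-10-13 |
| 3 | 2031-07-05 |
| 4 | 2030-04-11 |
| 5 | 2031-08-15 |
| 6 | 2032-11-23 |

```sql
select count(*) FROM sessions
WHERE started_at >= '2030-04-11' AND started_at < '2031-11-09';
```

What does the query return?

Rows in [2030-04-11, 2031-11-09): 2030-06-21, 2031-10-13, 2031-07-05, 2030-04-11, 2031-08-15 → 5 rows.

5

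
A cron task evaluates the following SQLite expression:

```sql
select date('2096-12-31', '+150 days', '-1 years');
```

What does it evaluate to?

Applying '+150 days' to 2096-12-31: counting 150 days forward gives 2097-05-30.
Adding -1 year to 2097-05-30 gives 2096-05-30.

2096-05-30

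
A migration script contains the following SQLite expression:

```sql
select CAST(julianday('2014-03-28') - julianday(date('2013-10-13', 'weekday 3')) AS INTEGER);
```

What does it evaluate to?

`weekday 3` advances to the next Wednesday; 2013-10-13 is a Sunday, so it moves forward to 2013-10-16.
15 days remain in October 2013 after the 16th (31 − 16).
November 2013: 30 days.
December 2013: 31 days.
January 2014: 31 days.
February 2014: 28 days.
Then 28 days into March 2014.
Total: 15 + 30 + 31 + 31 + 28 + 28 = 163.

163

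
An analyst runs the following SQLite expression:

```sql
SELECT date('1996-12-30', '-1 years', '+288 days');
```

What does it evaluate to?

1996-10-13

Adding -1 year to 1996-12-30 gives 1995-12-30.
Applying '+288 days' to 1995-12-30: counting 288 days forward gives 1996-10-13.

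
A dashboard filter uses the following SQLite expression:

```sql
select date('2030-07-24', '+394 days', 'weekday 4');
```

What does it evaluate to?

2031-08-28

Applying '+394 days' to 2030-07-24: counting 394 days forward gives 2031-08-22.
`weekday 4` advances to the next Thursday; 2031-08-22 is a Friday, so it moves forward to 2031-08-28.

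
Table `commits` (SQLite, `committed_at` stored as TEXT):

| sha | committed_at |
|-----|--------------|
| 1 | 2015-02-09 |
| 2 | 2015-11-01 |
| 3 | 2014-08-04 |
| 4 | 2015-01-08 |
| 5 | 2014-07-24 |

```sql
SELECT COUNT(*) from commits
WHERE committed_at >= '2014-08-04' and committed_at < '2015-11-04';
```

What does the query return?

4

Rows in [2014-08-04, 2015-11-04): 2015-02-09, 2015-11-01, 2014-08-04, 2015-01-08 → 4 rows.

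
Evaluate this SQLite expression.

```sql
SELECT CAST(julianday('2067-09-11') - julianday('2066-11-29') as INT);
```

286

1 day remains in November 2066 after the 29th (30 − 29).
Full months from December 2066 through August 2067 contribute their day counts.
Then 11 days into September 2067.
Total: 1 + 31 + 31 + 28 + 31 + 30 + 31 + 30 + 31 + 31 + 11 = 286.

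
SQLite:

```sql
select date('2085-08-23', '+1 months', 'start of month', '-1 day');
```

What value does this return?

Adding +1 month to 2085-08-23 gives 2085-09-23.
`start of month` rewinds 2085-09-23 to 2085-09-01.
Going back 1 day from 2085-09-01 reaches 2085-08-31 (last day of August, 31 days).

2085-08-31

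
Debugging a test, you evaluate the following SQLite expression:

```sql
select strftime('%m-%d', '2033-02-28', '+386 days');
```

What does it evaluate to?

03-21

First apply '+386 days': 2033-02-28 → 2034-03-21.
`%m-%d` extracts the month-day: 03-21.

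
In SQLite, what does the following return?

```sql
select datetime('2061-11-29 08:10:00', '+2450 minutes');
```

2450 minutes = 40h 50m; +2450 minutes from 2061-11-29 08:10:00 is 2061-12-01 01:00:00 (crosses midnight).

2061-12-01 01:00:00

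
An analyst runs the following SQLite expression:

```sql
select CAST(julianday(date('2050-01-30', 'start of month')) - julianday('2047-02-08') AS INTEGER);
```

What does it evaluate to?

1058

`start of month` rewinds 2050-01-30 to 2050-01-01.
20 days remain in February 2047 after the 8th (28 − 8).
Full months from March 2047 through December 2049 contribute their day counts.
Then 1 day into January 2050.
Total: 20 + 31 + 30 + 31 + 30 + 31 + 31 + 30 + 31 + 30 + 31 + 31 + 29 + 31 + 30 + 31 + 30 + 31 + 31 + 30 + 31 + 30 + 31 + 31 + 28 + 31 + 30 + 31 + 30 + 31 + 31 + 30 + 31 + 30 + 31 + 1 = 1058.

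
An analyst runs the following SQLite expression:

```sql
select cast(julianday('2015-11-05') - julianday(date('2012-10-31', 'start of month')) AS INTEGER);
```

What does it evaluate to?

1130

`start of month` rewinds 2012-10-31 to 2012-10-01.
30 days remain in October 2012 after the 1st (31 − 1).
Full months from November 2012 through October 2015 contribute their day counts.
Then 5 days into November 2015.
Total: 30 + 30 + 31 + 31 + 28 + 31 + 30 + 31 + 30 + 31 + 31 + 30 + 31 + 30 + 31 + 31 + 28 + 31 + 30 + 31 + 30 + 31 + 31 + 30 + 31 + 30 + 31 + 31 + 28 + 31 + 30 + 31 + 30 + 31 + 31 + 30 + 31 + 5 = 1130.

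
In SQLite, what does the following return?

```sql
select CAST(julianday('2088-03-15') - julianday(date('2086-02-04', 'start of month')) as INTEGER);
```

`start of month` rewinds 2086-02-04 to 2086-02-01.
27 days remain in February 2086 after the 1st (28 − 1).
Full months from March 2086 through February 2088 contribute their day counts.
Then 15 days into March 2088.
Total: 27 + 31 + 30 + 31 + 30 + 31 + 31 + 30 + 31 + 30 + 31 + 31 + 28 + 31 + 30 + 31 + 30 + 31 + 31 + 30 + 31 + 30 + 31 + 31 + 29 + 15 = 773.

773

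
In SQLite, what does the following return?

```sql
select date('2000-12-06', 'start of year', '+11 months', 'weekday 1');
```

2000-12-04

`start of year` rewinds 2000-12-06 to 2000-01-01.
Adding +11 months to 2000-01-01 gives 2000-12-01.
`weekday 1` advances to the next Monday; 2000-12-01 is a Friday, so it moves forward to 2000-12-04.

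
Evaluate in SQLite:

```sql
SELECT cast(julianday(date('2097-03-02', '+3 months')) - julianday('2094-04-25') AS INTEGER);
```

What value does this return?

1134

Adding +3 months to 2097-03-02 gives 2097-06-02.
5 days remain in April 2094 after the 25th (30 − 25).
Full months from May 2094 through May 2097 contribute their day counts.
Then 2 days into June 2097.
Total: 5 + 31 + 30 + 31 + 31 + 30 + 31 + 30 + 31 + 31 + 28 + 31 + 30 + 31 + 30 + 31 + 31 + 30 + 31 + 30 + 31 + 31 + 29 + 31 + 30 + 31 + 30 + 31 + 31 + 30 + 31 + 30 + 31 + 31 + 28 + 31 + 30 + 31 + 2 = 1134.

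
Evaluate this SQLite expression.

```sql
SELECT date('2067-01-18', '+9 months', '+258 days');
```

2068-07-02

Adding +9 months to 2067-01-18 gives 2067-10-18.
Applying '+258 days' to 2067-10-18: counting 258 days forward gives 2068-07-02.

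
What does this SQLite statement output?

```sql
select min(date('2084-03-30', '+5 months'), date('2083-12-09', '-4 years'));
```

date('2084-03-30', '+5 months') → 2084-08-30.
date('2083-12-09', '-4 years') → 2079-12-09.
Earlier of the two is 2079-12-09.

2079-12-09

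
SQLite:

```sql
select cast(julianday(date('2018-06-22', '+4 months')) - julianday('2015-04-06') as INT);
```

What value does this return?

1295

Adding +4 months to 2018-06-22 gives 2018-10-22.
24 days remain in April 2015 after the 6th (30 − 6).
Full months from May 2015 through September 2018 contribute their day counts.
Then 22 days into October 2018.
Total: 24 + 31 + 30 + 31 + 31 + 30 + 31 + 30 + 31 + 31 + 29 + 31 + 30 + 31 + 30 + 31 + 31 + 30 + 31 + 30 + 31 + 31 + 28 + 31 + 30 + 31 + 30 + 31 + 31 + 30 + 31 + 30 + 31 + 31 + 28 + 31 + 30 + 31 + 30 + 31 + 31 + 30 + 22 = 1295.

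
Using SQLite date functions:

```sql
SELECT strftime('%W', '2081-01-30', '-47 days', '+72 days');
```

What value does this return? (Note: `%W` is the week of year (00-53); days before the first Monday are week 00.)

08

First apply '-47 days', '+72 days': 2081-01-30 → 2081-02-24.
2081-02-24 is a Monday. SQLite's %W counts Mondays since the year started; the result is 08.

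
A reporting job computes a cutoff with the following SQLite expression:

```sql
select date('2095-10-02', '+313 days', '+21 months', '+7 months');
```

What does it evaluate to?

Applying '+313 days' to 2095-10-02: counting 313 days forward gives 2096-08-10.
Adding +21 months to 2096-08-10 gives 2098-05-10.
Adding +7 months to 2098-05-10 gives 2098-12-10.

2098-12-10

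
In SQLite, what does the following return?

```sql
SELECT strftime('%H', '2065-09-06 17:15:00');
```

17

`%H` extracts the 2-digit hour (00-23): 17.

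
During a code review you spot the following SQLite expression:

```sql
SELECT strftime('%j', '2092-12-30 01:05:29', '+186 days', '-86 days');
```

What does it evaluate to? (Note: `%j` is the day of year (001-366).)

First apply '+186 days', '-86 days': 2092-12-30 01:05:29 → 2093-04-09 01:05:29.
Day-of-year for 2093-04-09: days since 2093-01-01 inclusive = 99, zero-padded to 099.

099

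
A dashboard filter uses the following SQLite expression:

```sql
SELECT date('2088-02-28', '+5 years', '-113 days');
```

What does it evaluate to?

Adding +5 years to 2088-02-28 gives 2093-02-28.
Applying '-113 days' to 2093-02-28: counting 113 days back gives 2092-11-07.

2092-11-07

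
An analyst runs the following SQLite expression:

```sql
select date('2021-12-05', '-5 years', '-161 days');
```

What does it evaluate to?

Adding -5 years to 2021-12-05 gives 2016-12-05.
Applying '-161 days' to 2016-12-05: counting 161 days back gives 2016-06-27.

2016-06-27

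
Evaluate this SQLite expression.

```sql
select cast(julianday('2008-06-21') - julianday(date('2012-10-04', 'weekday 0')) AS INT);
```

`weekday 0` advances to the next Sunday; 2012-10-04 is a Thursday, so it moves forward to 2012-10-07.
9 days remain in June 2008 after the 21st (30 − 21).
Full months from July 2008 through September 2012 contribute their day counts.
Then 7 days into October 2012.
Total: 9 + 31 + 31 + 30 + 31 + 30 + 31 + 31 + 28 + 31 + 30 + 31 + 30 + 31 + 31 + 30 + 31 + 30 + 31 + 31 + 28 + 31 + 30 + 31 + 30 + 31 + 31 + 30 + 31 + 30 + 31 + 31 + 28 + 31 + 30 + 31 + 30 + 31 + 31 + 30 + 31 + 30 + 31 + 31 + 29 + 31 + 30 + 31 + 30 + 31 + 31 + 30 + 7 = 1569.
The subtraction is earlier − later, so the result is −1569 → -1569.

-1569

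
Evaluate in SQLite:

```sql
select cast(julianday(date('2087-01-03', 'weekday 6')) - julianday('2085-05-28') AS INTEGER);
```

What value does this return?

586

`weekday 6` advances to the next Saturday; 2087-01-03 is a Friday, so it moves forward to 2087-01-04.
3 days remain in May 2085 after the 28th (31 − 28).
Full months from June 2085 through December 2086 contribute their day counts.
Then 4 days into January 2087.
Total: 3 + 30 + 31 + 31 + 30 + 31 + 30 + 31 + 31 + 28 + 31 + 30 + 31 + 30 + 31 + 31 + 30 + 31 + 30 + 31 + 4 = 586.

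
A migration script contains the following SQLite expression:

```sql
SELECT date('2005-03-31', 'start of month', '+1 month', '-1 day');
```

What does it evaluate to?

`start of month` rewinds 2005-03-31 to 2005-03-01.
Adding +1 month to 2005-03-01 gives 2005-04-01.
Going back 1 day from 2005-04-01 reaches 2005-03-31 (last day of March, 31 days).

2005-03-31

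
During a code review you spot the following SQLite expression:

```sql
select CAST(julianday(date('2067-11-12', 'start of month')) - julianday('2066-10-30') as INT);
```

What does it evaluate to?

`start of month` rewinds 2067-11-12 to 2067-11-01.
1 day remains in October 2066 after the 30th (31 − 30).
Full months from November 2066 through October 2067 contribute their day counts.
Then 1 day into November 2067.
Total: 1 + 30 + 31 + 31 + 28 + 31 + 30 + 31 + 30 + 31 + 31 + 30 + 31 + 1 = 367.

367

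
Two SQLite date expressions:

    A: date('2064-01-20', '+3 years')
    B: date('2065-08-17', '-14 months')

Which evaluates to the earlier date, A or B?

A = 2067-01-20.
B = 2064-06-17.
B is earlier.

B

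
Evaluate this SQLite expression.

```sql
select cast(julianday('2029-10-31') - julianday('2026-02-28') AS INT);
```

0 days remain in February 2026 after the 28th (28 − 28).
Full months from March 2026 through September 2029 contribute their day counts.
Then 31 days into October 2029.
Total: 0 + 31 + 30 + 31 + 30 + 31 + 31 + 30 + 31 + 30 + 31 + 31 + 28 + 31 + 30 + 31 + 30 + 31 + 31 + 30 + 31 + 30 + 31 + 31 + 29 + 31 + 30 + 31 + 30 + 31 + 31 + 30 + 31 + 30 + 31 + 31 + 28 + 31 + 30 + 31 + 30 + 31 + 31 + 30 + 31 = 1341.

1341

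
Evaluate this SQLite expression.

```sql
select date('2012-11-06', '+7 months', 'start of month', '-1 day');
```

Adding +7 months to 2012-11-06 gives 2013-06-06.
`start of month` rewinds 2013-06-06 to 2013-06-01.
Going back 1 day from 2013-06-01 reaches 2013-05-31 (last day of May, 31 days).

2013-05-31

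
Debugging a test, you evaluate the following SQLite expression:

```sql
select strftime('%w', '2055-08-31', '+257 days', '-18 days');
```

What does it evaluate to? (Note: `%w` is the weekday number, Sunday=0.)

First apply '+257 days', '-18 days': 2055-08-31 → 2056-04-26.
2056-04-26 is a Wednesday; with Sunday=0 that is 3.

3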